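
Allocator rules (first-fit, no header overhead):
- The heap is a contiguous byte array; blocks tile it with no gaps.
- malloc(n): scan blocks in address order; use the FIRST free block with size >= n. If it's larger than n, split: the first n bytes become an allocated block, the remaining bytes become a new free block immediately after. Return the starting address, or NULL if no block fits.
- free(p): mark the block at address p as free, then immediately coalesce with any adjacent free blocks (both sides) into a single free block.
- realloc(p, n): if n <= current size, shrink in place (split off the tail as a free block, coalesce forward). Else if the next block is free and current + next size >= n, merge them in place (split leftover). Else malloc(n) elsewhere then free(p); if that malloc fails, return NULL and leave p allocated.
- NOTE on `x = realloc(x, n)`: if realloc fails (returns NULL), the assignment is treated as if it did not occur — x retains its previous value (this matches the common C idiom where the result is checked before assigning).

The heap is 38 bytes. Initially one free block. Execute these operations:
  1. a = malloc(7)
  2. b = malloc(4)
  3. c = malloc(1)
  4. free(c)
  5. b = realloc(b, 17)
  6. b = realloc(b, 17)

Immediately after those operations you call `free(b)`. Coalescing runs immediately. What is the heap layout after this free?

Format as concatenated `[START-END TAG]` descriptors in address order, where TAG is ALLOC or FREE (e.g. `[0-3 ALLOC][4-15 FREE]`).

Answer: [0-6 ALLOC][7-37 FREE]

Derivation:
Op 1: a = malloc(7) -> a = 0; heap: [0-6 ALLOC][7-37 FREE]
Op 2: b = malloc(4) -> b = 7; heap: [0-6 ALLOC][7-10 ALLOC][11-37 FREE]
Op 3: c = malloc(1) -> c = 11; heap: [0-6 ALLOC][7-10 ALLOC][11-11 ALLOC][12-37 FREE]
Op 4: free(c) -> (freed c); heap: [0-6 ALLOC][7-10 ALLOC][11-37 FREE]
Op 5: b = realloc(b, 17) -> b = 7; heap: [0-6 ALLOC][7-23 ALLOC][24-37 FREE]
Op 6: b = realloc(b, 17) -> b = 7; heap: [0-6 ALLOC][7-23 ALLOC][24-37 FREE]
free(b): b = 7 -> block [7-23 ALLOC]; mark free, coalesce with adjacent free neighbors -> [0-6 ALLOC][7-37 FREE]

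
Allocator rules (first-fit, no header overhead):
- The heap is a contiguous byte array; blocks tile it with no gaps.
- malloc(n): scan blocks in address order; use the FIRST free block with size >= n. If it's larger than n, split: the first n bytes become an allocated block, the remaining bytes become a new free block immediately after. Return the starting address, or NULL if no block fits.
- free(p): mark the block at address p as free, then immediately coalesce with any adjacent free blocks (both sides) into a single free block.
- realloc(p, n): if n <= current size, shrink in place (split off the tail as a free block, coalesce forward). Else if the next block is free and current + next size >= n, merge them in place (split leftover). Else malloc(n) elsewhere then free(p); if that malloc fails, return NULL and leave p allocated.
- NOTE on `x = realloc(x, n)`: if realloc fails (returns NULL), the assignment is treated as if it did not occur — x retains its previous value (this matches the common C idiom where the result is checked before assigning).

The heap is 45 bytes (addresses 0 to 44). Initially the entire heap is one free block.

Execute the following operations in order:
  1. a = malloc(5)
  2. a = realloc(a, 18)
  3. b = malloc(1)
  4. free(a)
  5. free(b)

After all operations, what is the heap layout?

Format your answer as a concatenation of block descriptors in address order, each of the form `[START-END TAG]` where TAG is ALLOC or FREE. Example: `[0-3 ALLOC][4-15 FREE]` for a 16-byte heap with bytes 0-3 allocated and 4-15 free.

Answer: [0-44 FREE]

Derivation:
Op 1: a = malloc(5) -> a = 0; heap: [0-4 ALLOC][5-44 FREE]
Op 2: a = realloc(a, 18) -> a = 0; heap: [0-17 ALLOC][18-44 FREE]
Op 3: b = malloc(1) -> b = 18; heap: [0-17 ALLOC][18-18 ALLOC][19-44 FREE]
Op 4: free(a) -> (freed a); heap: [0-17 FREE][18-18 ALLOC][19-44 FREE]
Op 5: free(b) -> (freed b); heap: [0-44 FREE]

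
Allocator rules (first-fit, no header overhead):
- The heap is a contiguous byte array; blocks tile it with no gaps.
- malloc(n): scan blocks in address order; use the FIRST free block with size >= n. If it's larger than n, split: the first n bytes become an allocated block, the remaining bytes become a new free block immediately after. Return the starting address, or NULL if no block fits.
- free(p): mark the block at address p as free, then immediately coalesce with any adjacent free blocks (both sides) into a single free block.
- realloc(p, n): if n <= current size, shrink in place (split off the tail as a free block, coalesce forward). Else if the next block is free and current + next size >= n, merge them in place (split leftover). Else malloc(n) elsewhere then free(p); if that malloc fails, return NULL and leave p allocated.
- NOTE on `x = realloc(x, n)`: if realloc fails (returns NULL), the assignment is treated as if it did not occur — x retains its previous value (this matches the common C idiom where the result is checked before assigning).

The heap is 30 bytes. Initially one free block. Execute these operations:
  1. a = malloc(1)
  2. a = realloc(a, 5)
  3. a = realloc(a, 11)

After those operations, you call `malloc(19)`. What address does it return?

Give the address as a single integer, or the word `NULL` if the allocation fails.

Answer: 11

Derivation:
Op 1: a = malloc(1) -> a = 0; heap: [0-0 ALLOC][1-29 FREE]
Op 2: a = realloc(a, 5) -> a = 0; heap: [0-4 ALLOC][5-29 FREE]
Op 3: a = realloc(a, 11) -> a = 0; heap: [0-10 ALLOC][11-29 FREE]
malloc(19): first-fit scan over [0-10 ALLOC][11-29 FREE] -> 11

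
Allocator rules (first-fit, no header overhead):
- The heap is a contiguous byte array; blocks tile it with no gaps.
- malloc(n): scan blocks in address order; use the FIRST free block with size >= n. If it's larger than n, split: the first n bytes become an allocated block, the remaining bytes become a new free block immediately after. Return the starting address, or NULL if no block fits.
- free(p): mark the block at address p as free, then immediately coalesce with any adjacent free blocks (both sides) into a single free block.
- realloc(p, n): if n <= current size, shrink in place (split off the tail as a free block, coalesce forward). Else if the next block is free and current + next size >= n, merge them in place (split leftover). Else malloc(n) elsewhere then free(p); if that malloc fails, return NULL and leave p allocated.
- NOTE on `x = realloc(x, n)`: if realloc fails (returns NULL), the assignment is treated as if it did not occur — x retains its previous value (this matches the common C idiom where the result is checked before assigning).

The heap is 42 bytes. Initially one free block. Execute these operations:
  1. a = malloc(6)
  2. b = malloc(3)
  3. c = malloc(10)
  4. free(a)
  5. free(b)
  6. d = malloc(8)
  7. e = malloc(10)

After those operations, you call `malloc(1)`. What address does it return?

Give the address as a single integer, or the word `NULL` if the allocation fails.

Op 1: a = malloc(6) -> a = 0; heap: [0-5 ALLOC][6-41 FREE]
Op 2: b = malloc(3) -> b = 6; heap: [0-5 ALLOC][6-8 ALLOC][9-41 FREE]
Op 3: c = malloc(10) -> c = 9; heap: [0-5 ALLOC][6-8 ALLOC][9-18 ALLOC][19-41 FREE]
Op 4: free(a) -> (freed a); heap: [0-5 FREE][6-8 ALLOC][9-18 ALLOC][19-41 FREE]
Op 5: free(b) -> (freed b); heap: [0-8 FREE][9-18 ALLOC][19-41 FREE]
Op 6: d = malloc(8) -> d = 0; heap: [0-7 ALLOC][8-8 FREE][9-18 ALLOC][19-41 FREE]
Op 7: e = malloc(10) -> e = 19; heap: [0-7 ALLOC][8-8 FREE][9-18 ALLOC][19-28 ALLOC][29-41 FREE]
malloc(1): first-fit scan over [0-7 ALLOC][8-8 FREE][9-18 ALLOC][19-28 ALLOC][29-41 FREE] -> 8

Answer: 8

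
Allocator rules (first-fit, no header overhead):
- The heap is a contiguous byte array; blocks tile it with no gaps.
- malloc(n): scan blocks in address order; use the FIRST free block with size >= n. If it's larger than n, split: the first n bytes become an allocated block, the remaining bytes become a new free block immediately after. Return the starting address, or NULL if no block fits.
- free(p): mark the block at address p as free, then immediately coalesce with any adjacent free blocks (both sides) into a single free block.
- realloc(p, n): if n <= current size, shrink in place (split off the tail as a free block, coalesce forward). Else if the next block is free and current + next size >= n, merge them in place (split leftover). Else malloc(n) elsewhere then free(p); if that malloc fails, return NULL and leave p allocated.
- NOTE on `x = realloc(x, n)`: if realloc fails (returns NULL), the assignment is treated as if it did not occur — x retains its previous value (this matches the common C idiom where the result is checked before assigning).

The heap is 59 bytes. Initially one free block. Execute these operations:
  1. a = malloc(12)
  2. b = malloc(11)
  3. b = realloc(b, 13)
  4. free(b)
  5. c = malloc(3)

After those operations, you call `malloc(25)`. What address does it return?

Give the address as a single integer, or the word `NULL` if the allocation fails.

Op 1: a = malloc(12) -> a = 0; heap: [0-11 ALLOC][12-58 FREE]
Op 2: b = malloc(11) -> b = 12; heap: [0-11 ALLOC][12-22 ALLOC][23-58 FREE]
Op 3: b = realloc(b, 13) -> b = 12; heap: [0-11 ALLOC][12-24 ALLOC][25-58 FREE]
Op 4: free(b) -> (freed b); heap: [0-11 ALLOC][12-58 FREE]
Op 5: c = malloc(3) -> c = 12; heap: [0-11 ALLOC][12-14 ALLOC][15-58 FREE]
malloc(25): first-fit scan over [0-11 ALLOC][12-14 ALLOC][15-58 FREE] -> 15

Answer: 15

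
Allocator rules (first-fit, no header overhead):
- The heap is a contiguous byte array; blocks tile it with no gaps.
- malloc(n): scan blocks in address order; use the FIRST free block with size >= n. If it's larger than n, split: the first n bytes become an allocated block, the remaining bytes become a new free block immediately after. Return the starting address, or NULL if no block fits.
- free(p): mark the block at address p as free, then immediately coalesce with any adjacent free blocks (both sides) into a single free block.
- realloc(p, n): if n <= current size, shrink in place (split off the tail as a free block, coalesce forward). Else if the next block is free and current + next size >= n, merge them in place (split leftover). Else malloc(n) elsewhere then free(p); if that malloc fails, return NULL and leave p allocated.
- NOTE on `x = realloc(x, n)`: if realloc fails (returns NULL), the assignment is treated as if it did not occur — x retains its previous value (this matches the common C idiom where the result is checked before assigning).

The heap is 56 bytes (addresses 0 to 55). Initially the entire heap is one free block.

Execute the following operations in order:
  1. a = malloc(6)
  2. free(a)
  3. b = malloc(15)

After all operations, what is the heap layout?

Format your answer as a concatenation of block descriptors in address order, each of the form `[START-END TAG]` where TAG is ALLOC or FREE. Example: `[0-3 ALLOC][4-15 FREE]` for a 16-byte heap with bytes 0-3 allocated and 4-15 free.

Answer: [0-14 ALLOC][15-55 FREE]

Derivation:
Op 1: a = malloc(6) -> a = 0; heap: [0-5 ALLOC][6-55 FREE]
Op 2: free(a) -> (freed a); heap: [0-55 FREE]
Op 3: b = malloc(15) -> b = 0; heap: [0-14 ALLOC][15-55 FREE]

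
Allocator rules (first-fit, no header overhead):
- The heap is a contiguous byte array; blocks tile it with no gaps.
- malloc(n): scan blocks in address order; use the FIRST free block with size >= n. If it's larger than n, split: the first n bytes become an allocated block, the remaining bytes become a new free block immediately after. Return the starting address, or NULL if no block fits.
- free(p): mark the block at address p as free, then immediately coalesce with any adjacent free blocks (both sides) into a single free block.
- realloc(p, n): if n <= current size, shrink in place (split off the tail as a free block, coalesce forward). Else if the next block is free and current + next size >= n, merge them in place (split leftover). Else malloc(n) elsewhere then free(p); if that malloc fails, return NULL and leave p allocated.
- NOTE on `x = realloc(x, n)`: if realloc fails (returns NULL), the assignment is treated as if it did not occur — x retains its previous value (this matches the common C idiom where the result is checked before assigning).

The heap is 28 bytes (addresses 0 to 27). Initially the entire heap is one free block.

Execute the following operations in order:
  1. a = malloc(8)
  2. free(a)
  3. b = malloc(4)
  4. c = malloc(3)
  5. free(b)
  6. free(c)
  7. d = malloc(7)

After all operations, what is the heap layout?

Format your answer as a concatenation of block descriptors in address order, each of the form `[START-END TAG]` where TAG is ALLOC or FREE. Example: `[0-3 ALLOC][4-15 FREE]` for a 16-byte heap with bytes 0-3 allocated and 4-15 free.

Op 1: a = malloc(8) -> a = 0; heap: [0-7 ALLOC][8-27 FREE]
Op 2: free(a) -> (freed a); heap: [0-27 FREE]
Op 3: b = malloc(4) -> b = 0; heap: [0-3 ALLOC][4-27 FREE]
Op 4: c = malloc(3) -> c = 4; heap: [0-3 ALLOC][4-6 ALLOC][7-27 FREE]
Op 5: free(b) -> (freed b); heap: [0-3 FREE][4-6 ALLOC][7-27 FREE]
Op 6: free(c) -> (freed c); heap: [0-27 FREE]
Op 7: d = malloc(7) -> d = 0; heap: [0-6 ALLOC][7-27 FREE]

Answer: [0-6 ALLOC][7-27 FREE]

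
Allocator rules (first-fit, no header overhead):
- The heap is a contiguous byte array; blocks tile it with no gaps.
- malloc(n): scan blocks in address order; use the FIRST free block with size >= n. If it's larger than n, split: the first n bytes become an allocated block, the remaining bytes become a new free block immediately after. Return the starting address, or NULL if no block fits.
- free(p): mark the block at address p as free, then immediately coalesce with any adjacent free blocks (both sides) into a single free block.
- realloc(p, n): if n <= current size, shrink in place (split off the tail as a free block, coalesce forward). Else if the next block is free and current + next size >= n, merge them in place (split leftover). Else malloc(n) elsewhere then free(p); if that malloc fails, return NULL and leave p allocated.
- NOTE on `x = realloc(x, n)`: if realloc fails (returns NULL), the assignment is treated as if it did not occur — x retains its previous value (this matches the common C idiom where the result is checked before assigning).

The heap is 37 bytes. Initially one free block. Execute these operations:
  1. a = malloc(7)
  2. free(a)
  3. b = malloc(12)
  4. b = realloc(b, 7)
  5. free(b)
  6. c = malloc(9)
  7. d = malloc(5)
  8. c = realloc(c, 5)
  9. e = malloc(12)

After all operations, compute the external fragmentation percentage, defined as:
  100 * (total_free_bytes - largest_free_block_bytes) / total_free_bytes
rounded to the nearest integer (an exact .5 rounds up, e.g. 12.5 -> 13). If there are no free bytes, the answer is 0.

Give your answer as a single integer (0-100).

Op 1: a = malloc(7) -> a = 0; heap: [0-6 ALLOC][7-36 FREE]
Op 2: free(a) -> (freed a); heap: [0-36 FREE]
Op 3: b = malloc(12) -> b = 0; heap: [0-11 ALLOC][12-36 FREE]
Op 4: b = realloc(b, 7) -> b = 0; heap: [0-6 ALLOC][7-36 FREE]
Op 5: free(b) -> (freed b); heap: [0-36 FREE]
Op 6: c = malloc(9) -> c = 0; heap: [0-8 ALLOC][9-36 FREE]
Op 7: d = malloc(5) -> d = 9; heap: [0-8 ALLOC][9-13 ALLOC][14-36 FREE]
Op 8: c = realloc(c, 5) -> c = 0; heap: [0-4 ALLOC][5-8 FREE][9-13 ALLOC][14-36 FREE]
Op 9: e = malloc(12) -> e = 14; heap: [0-4 ALLOC][5-8 FREE][9-13 ALLOC][14-25 ALLOC][26-36 FREE]
Free blocks: [4 11] total_free=15 largest=11 -> 100*(15-11)/15 = 400/15 ≈ 26.667 -> rounds to 27

Answer: 27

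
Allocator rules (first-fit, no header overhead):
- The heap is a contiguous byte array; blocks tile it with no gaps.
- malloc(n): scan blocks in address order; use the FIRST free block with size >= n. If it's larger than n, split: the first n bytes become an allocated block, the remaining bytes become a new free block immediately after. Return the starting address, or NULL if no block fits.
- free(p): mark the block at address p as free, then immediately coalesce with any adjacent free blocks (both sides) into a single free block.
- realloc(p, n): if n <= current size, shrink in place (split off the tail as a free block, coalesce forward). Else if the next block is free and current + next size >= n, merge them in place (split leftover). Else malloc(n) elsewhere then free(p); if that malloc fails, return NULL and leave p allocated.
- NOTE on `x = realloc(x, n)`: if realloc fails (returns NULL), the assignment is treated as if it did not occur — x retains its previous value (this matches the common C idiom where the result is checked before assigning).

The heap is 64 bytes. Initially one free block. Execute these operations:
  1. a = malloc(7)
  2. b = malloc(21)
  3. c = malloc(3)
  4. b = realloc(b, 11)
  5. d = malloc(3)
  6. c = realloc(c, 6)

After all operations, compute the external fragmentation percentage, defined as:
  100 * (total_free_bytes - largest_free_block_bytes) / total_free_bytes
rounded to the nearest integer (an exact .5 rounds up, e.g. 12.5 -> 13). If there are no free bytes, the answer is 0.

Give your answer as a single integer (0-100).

Op 1: a = malloc(7) -> a = 0; heap: [0-6 ALLOC][7-63 FREE]
Op 2: b = malloc(21) -> b = 7; heap: [0-6 ALLOC][7-27 ALLOC][28-63 FREE]
Op 3: c = malloc(3) -> c = 28; heap: [0-6 ALLOC][7-27 ALLOC][28-30 ALLOC][31-63 FREE]
Op 4: b = realloc(b, 11) -> b = 7; heap: [0-6 ALLOC][7-17 ALLOC][18-27 FREE][28-30 ALLOC][31-63 FREE]
Op 5: d = malloc(3) -> d = 18; heap: [0-6 ALLOC][7-17 ALLOC][18-20 ALLOC][21-27 FREE][28-30 ALLOC][31-63 FREE]
Op 6: c = realloc(c, 6) -> c = 28; heap: [0-6 ALLOC][7-17 ALLOC][18-20 ALLOC][21-27 FREE][28-33 ALLOC][34-63 FREE]
Free blocks: [7 30] total_free=37 largest=30 -> 100*(37-30)/37 = 700/37 ≈ 18.919 -> rounds to 19

Answer: 19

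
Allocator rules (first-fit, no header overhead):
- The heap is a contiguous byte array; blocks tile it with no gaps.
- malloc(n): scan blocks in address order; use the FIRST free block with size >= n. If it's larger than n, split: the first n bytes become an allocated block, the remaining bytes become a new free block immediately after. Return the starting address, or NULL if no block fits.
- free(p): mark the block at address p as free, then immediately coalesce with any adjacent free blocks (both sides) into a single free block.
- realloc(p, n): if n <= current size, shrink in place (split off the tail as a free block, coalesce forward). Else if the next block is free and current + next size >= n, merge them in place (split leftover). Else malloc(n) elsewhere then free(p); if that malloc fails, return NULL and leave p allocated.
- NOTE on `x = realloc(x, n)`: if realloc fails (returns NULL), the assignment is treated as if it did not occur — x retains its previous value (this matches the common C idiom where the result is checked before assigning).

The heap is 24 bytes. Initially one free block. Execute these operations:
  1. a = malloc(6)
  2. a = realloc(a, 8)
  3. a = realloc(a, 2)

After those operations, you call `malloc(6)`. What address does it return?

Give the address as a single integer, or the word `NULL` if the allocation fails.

Answer: 2

Derivation:
Op 1: a = malloc(6) -> a = 0; heap: [0-5 ALLOC][6-23 FREE]
Op 2: a = realloc(a, 8) -> a = 0; heap: [0-7 ALLOC][8-23 FREE]
Op 3: a = realloc(a, 2) -> a = 0; heap: [0-1 ALLOC][2-23 FREE]
malloc(6): first-fit scan over [0-1 ALLOC][2-23 FREE] -> 2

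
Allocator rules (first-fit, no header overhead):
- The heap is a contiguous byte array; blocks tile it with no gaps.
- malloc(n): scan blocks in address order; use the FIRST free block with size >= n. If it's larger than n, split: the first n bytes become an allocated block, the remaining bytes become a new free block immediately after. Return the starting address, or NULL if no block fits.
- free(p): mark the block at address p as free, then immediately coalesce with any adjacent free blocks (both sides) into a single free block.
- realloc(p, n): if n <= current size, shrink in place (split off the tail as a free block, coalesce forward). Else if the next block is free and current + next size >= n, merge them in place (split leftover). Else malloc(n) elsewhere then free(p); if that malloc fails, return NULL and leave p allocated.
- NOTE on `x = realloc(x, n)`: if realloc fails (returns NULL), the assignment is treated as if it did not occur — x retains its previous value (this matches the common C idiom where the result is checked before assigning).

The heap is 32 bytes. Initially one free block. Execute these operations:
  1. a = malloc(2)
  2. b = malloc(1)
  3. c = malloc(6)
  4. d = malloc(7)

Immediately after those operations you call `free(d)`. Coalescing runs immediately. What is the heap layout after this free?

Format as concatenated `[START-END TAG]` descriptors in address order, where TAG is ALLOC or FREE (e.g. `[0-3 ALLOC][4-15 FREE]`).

Answer: [0-1 ALLOC][2-2 ALLOC][3-8 ALLOC][9-31 FREE]

Derivation:
Op 1: a = malloc(2) -> a = 0; heap: [0-1 ALLOC][2-31 FREE]
Op 2: b = malloc(1) -> b = 2; heap: [0-1 ALLOC][2-2 ALLOC][3-31 FREE]
Op 3: c = malloc(6) -> c = 3; heap: [0-1 ALLOC][2-2 ALLOC][3-8 ALLOC][9-31 FREE]
Op 4: d = malloc(7) -> d = 9; heap: [0-1 ALLOC][2-2 ALLOC][3-8 ALLOC][9-15 ALLOC][16-31 FREE]
free(d): d = 9 -> block [9-15 ALLOC]; mark free, coalesce with adjacent free neighbors -> [0-1 ALLOC][2-2 ALLOC][3-8 ALLOC][9-31 FREE]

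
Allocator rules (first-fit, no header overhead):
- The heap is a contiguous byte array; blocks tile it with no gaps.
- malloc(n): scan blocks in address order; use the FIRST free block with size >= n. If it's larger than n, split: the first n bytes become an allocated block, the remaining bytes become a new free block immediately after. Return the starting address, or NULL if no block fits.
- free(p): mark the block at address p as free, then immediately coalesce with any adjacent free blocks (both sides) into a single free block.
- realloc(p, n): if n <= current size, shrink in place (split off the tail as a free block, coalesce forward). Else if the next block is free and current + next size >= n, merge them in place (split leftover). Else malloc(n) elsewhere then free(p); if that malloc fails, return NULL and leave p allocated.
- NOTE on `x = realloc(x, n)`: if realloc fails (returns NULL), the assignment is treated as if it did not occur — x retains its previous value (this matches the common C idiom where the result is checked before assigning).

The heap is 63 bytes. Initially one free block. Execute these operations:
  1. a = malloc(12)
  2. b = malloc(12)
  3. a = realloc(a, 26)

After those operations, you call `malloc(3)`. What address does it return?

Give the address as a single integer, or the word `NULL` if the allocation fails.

Answer: 0

Derivation:
Op 1: a = malloc(12) -> a = 0; heap: [0-11 ALLOC][12-62 FREE]
Op 2: b = malloc(12) -> b = 12; heap: [0-11 ALLOC][12-23 ALLOC][24-62 FREE]
Op 3: a = realloc(a, 26) -> a = 24; heap: [0-11 FREE][12-23 ALLOC][24-49 ALLOC][50-62 FREE]
malloc(3): first-fit scan over [0-11 FREE][12-23 ALLOC][24-49 ALLOC][50-62 FREE] -> 0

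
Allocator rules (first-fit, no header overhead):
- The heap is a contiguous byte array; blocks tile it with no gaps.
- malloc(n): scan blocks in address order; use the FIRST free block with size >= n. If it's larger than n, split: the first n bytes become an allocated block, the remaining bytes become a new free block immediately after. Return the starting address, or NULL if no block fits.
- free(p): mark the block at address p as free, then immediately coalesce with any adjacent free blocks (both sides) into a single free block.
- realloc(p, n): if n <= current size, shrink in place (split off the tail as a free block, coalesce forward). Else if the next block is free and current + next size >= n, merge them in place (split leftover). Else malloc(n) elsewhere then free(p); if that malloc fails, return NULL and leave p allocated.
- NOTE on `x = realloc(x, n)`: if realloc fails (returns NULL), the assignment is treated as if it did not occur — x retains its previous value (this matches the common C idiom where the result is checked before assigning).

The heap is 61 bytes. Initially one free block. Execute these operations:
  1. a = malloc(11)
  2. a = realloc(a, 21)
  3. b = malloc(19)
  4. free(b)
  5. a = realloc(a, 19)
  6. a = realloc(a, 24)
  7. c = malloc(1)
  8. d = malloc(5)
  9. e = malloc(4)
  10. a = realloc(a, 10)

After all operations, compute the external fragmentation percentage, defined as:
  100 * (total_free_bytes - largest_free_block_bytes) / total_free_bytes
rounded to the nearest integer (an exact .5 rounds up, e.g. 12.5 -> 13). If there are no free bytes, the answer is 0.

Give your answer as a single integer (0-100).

Answer: 34

Derivation:
Op 1: a = malloc(11) -> a = 0; heap: [0-10 ALLOC][11-60 FREE]
Op 2: a = realloc(a, 21) -> a = 0; heap: [0-20 ALLOC][21-60 FREE]
Op 3: b = malloc(19) -> b = 21; heap: [0-20 ALLOC][21-39 ALLOC][40-60 FREE]
Op 4: free(b) -> (freed b); heap: [0-20 ALLOC][21-60 FREE]
Op 5: a = realloc(a, 19) -> a = 0; heap: [0-18 ALLOC][19-60 FREE]
Op 6: a = realloc(a, 24) -> a = 0; heap: [0-23 ALLOC][24-60 FREE]
Op 7: c = malloc(1) -> c = 24; heap: [0-23 ALLOC][24-24 ALLOC][25-60 FREE]
Op 8: d = malloc(5) -> d = 25; heap: [0-23 ALLOC][24-24 ALLOC][25-29 ALLOC][30-60 FREE]
Op 9: e = malloc(4) -> e = 30; heap: [0-23 ALLOC][24-24 ALLOC][25-29 ALLOC][30-33 ALLOC][34-60 FREE]
Op 10: a = realloc(a, 10) -> a = 0; heap: [0-9 ALLOC][10-23 FREE][24-24 ALLOC][25-29 ALLOC][30-33 ALLOC][34-60 FREE]
Free blocks: [14 27] total_free=41 largest=27 -> 100*(41-27)/41 = 1400/41 ≈ 34.146 -> rounds to 34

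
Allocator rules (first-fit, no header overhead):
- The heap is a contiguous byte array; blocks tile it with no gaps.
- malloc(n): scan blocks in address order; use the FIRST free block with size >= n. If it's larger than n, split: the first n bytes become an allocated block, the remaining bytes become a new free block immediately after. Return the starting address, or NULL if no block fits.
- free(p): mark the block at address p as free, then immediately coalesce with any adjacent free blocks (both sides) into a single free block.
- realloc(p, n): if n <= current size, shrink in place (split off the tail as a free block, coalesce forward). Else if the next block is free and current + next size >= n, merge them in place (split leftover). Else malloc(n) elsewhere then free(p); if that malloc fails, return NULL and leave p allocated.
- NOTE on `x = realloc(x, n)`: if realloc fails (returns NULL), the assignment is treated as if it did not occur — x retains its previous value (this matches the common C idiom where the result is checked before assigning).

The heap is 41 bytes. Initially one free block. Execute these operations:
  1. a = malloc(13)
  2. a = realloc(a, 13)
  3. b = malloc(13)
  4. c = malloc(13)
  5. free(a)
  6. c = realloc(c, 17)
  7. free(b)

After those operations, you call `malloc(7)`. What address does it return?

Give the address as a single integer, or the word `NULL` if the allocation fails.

Answer: 0

Derivation:
Op 1: a = malloc(13) -> a = 0; heap: [0-12 ALLOC][13-40 FREE]
Op 2: a = realloc(a, 13) -> a = 0; heap: [0-12 ALLOC][13-40 FREE]
Op 3: b = malloc(13) -> b = 13; heap: [0-12 ALLOC][13-25 ALLOC][26-40 FREE]
Op 4: c = malloc(13) -> c = 26; heap: [0-12 ALLOC][13-25 ALLOC][26-38 ALLOC][39-40 FREE]
Op 5: free(a) -> (freed a); heap: [0-12 FREE][13-25 ALLOC][26-38 ALLOC][39-40 FREE]
Op 6: c = realloc(c, 17) -> NULL (c unchanged); heap: [0-12 FREE][13-25 ALLOC][26-38 ALLOC][39-40 FREE]
Op 7: free(b) -> (freed b); heap: [0-25 FREE][26-38 ALLOC][39-40 FREE]
malloc(7): first-fit scan over [0-25 FREE][26-38 ALLOC][39-40 FREE] -> 0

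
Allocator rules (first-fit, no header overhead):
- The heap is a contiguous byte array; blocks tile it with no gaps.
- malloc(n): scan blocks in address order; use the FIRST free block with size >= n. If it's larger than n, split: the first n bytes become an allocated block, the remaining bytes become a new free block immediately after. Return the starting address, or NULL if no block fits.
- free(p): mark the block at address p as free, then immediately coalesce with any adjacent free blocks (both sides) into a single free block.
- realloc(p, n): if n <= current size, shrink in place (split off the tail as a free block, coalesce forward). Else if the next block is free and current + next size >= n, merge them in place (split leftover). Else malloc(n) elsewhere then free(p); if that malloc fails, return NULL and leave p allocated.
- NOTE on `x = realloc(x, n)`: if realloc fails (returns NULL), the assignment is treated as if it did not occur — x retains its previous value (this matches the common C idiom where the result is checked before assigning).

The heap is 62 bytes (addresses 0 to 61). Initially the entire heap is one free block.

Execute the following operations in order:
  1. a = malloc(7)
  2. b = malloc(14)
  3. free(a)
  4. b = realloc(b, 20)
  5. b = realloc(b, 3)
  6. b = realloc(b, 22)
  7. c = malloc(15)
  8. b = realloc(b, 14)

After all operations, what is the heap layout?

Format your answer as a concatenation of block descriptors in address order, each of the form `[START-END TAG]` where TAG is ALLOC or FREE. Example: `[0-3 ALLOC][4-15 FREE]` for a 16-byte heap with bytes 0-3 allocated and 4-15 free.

Op 1: a = malloc(7) -> a = 0; heap: [0-6 ALLOC][7-61 FREE]
Op 2: b = malloc(14) -> b = 7; heap: [0-6 ALLOC][7-20 ALLOC][21-61 FREE]
Op 3: free(a) -> (freed a); heap: [0-6 FREE][7-20 ALLOC][21-61 FREE]
Op 4: b = realloc(b, 20) -> b = 7; heap: [0-6 FREE][7-26 ALLOC][27-61 FREE]
Op 5: b = realloc(b, 3) -> b = 7; heap: [0-6 FREE][7-9 ALLOC][10-61 FREE]
Op 6: b = realloc(b, 22) -> b = 7; heap: [0-6 FREE][7-28 ALLOC][29-61 FREE]
Op 7: c = malloc(15) -> c = 29; heap: [0-6 FREE][7-28 ALLOC][29-43 ALLOC][44-61 FREE]
Op 8: b = realloc(b, 14) -> b = 7; heap: [0-6 FREE][7-20 ALLOC][21-28 FREE][29-43 ALLOC][44-61 FREE]

Answer: [0-6 FREE][7-20 ALLOC][21-28 FREE][29-43 ALLOC][44-61 FREE]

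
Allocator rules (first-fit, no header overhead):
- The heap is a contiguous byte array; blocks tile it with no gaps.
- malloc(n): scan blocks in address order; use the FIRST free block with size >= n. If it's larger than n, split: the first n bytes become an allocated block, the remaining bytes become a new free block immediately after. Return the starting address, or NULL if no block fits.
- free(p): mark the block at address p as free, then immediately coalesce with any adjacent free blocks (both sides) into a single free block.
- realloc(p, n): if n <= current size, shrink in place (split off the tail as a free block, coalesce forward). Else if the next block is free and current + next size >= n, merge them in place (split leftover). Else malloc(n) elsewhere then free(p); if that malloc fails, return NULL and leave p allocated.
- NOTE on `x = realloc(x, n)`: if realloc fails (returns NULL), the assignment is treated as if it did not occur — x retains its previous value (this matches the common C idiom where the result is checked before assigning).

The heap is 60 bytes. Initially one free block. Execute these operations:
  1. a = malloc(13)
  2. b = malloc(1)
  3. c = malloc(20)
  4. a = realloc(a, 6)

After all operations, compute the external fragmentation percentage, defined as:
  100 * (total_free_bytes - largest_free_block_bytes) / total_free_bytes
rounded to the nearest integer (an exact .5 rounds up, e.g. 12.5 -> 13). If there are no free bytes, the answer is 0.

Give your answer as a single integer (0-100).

Op 1: a = malloc(13) -> a = 0; heap: [0-12 ALLOC][13-59 FREE]
Op 2: b = malloc(1) -> b = 13; heap: [0-12 ALLOC][13-13 ALLOC][14-59 FREE]
Op 3: c = malloc(20) -> c = 14; heap: [0-12 ALLOC][13-13 ALLOC][14-33 ALLOC][34-59 FREE]
Op 4: a = realloc(a, 6) -> a = 0; heap: [0-5 ALLOC][6-12 FREE][13-13 ALLOC][14-33 ALLOC][34-59 FREE]
Free blocks: [7 26] total_free=33 largest=26 -> 100*(33-26)/33 = 700/33 ≈ 21.212 -> rounds to 21

Answer: 21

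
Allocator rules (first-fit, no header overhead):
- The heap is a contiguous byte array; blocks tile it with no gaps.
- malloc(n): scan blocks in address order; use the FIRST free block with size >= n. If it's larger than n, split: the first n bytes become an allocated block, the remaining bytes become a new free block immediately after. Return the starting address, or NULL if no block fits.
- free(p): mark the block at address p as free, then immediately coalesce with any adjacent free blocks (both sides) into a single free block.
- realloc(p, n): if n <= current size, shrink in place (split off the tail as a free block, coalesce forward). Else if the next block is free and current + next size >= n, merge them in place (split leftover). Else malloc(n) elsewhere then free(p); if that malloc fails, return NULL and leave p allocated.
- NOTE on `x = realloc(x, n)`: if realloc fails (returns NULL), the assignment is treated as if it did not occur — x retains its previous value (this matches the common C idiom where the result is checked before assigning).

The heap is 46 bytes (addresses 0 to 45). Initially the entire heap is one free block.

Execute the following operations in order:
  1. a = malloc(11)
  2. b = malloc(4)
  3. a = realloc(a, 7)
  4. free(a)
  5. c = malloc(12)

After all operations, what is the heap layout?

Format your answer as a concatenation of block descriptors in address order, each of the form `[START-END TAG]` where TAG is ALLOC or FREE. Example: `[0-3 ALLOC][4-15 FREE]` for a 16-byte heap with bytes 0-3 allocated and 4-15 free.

Op 1: a = malloc(11) -> a = 0; heap: [0-10 ALLOC][11-45 FREE]
Op 2: b = malloc(4) -> b = 11; heap: [0-10 ALLOC][11-14 ALLOC][15-45 FREE]
Op 3: a = realloc(a, 7) -> a = 0; heap: [0-6 ALLOC][7-10 FREE][11-14 ALLOC][15-45 FREE]
Op 4: free(a) -> (freed a); heap: [0-10 FREE][11-14 ALLOC][15-45 FREE]
Op 5: c = malloc(12) -> c = 15; heap: [0-10 FREE][11-14 ALLOC][15-26 ALLOC][27-45 FREE]

Answer: [0-10 FREE][11-14 ALLOC][15-26 ALLOC][27-45 FREE]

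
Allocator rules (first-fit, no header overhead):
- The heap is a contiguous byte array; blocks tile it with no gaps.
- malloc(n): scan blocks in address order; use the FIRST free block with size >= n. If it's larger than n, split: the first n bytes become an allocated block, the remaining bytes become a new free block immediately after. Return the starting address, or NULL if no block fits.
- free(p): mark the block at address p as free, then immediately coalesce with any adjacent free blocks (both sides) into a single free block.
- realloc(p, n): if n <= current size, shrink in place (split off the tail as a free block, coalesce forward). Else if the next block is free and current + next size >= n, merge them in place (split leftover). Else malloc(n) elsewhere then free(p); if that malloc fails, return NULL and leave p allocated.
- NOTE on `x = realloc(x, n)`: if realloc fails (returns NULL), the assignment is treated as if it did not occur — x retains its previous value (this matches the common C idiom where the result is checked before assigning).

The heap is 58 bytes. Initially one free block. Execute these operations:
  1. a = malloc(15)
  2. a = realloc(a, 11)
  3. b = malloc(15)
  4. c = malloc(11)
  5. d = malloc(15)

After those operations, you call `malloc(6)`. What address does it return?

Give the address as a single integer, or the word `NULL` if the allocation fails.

Op 1: a = malloc(15) -> a = 0; heap: [0-14 ALLOC][15-57 FREE]
Op 2: a = realloc(a, 11) -> a = 0; heap: [0-10 ALLOC][11-57 FREE]
Op 3: b = malloc(15) -> b = 11; heap: [0-10 ALLOC][11-25 ALLOC][26-57 FREE]
Op 4: c = malloc(11) -> c = 26; heap: [0-10 ALLOC][11-25 ALLOC][26-36 ALLOC][37-57 FREE]
Op 5: d = malloc(15) -> d = 37; heap: [0-10 ALLOC][11-25 ALLOC][26-36 ALLOC][37-51 ALLOC][52-57 FREE]
malloc(6): first-fit scan over [0-10 ALLOC][11-25 ALLOC][26-36 ALLOC][37-51 ALLOC][52-57 FREE] -> 52

Answer: 52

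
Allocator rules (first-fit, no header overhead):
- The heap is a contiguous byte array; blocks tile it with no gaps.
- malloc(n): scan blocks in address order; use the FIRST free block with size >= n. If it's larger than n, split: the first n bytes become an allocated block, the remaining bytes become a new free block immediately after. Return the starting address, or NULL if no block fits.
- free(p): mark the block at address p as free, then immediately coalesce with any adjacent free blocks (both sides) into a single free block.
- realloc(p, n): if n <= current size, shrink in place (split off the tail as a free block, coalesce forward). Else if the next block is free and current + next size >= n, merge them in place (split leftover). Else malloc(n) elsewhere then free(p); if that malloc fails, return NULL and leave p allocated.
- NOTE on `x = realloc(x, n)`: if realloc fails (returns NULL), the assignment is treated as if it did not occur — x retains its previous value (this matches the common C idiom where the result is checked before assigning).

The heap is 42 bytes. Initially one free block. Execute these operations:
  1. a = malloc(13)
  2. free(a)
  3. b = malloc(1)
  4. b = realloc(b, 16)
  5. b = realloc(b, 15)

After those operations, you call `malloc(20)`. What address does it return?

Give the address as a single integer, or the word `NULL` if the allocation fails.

Answer: 15

Derivation:
Op 1: a = malloc(13) -> a = 0; heap: [0-12 ALLOC][13-41 FREE]
Op 2: free(a) -> (freed a); heap: [0-41 FREE]
Op 3: b = malloc(1) -> b = 0; heap: [0-0 ALLOC][1-41 FREE]
Op 4: b = realloc(b, 16) -> b = 0; heap: [0-15 ALLOC][16-41 FREE]
Op 5: b = realloc(b, 15) -> b = 0; heap: [0-14 ALLOC][15-41 FREE]
malloc(20): first-fit scan over [0-14 ALLOC][15-41 FREE] -> 15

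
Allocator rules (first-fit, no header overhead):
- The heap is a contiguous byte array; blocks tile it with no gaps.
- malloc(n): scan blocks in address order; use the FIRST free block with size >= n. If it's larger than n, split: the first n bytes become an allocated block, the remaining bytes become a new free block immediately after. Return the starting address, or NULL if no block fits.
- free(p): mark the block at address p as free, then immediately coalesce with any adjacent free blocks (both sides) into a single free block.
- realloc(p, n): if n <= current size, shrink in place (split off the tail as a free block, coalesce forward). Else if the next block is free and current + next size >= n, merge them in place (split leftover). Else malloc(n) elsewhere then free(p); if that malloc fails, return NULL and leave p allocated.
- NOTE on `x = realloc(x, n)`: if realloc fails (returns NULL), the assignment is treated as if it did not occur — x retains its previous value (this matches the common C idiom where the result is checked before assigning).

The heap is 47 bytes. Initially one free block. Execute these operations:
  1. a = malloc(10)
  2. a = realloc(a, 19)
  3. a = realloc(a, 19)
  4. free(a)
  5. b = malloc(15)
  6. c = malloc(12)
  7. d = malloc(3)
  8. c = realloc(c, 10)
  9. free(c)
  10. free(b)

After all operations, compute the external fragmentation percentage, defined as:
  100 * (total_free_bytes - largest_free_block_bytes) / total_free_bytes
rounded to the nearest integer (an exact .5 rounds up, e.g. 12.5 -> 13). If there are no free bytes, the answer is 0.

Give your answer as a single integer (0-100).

Op 1: a = malloc(10) -> a = 0; heap: [0-9 ALLOC][10-46 FREE]
Op 2: a = realloc(a, 19) -> a = 0; heap: [0-18 ALLOC][19-46 FREE]
Op 3: a = realloc(a, 19) -> a = 0; heap: [0-18 ALLOC][19-46 FREE]
Op 4: free(a) -> (freed a); heap: [0-46 FREE]
Op 5: b = malloc(15) -> b = 0; heap: [0-14 ALLOC][15-46 FREE]
Op 6: c = malloc(12) -> c = 15; heap: [0-14 ALLOC][15-26 ALLOC][27-46 FREE]
Op 7: d = malloc(3) -> d = 27; heap: [0-14 ALLOC][15-26 ALLOC][27-29 ALLOC][30-46 FREE]
Op 8: c = realloc(c, 10) -> c = 15; heap: [0-14 ALLOC][15-24 ALLOC][25-26 FREE][27-29 ALLOC][30-46 FREE]
Op 9: free(c) -> (freed c); heap: [0-14 ALLOC][15-26 FREE][27-29 ALLOC][30-46 FREE]
Op 10: free(b) -> (freed b); heap: [0-26 FREE][27-29 ALLOC][30-46 FREE]
Free blocks: [27 17] total_free=44 largest=27 -> 100*(44-27)/44 = 1700/44 ≈ 38.636 -> rounds to 39

Answer: 39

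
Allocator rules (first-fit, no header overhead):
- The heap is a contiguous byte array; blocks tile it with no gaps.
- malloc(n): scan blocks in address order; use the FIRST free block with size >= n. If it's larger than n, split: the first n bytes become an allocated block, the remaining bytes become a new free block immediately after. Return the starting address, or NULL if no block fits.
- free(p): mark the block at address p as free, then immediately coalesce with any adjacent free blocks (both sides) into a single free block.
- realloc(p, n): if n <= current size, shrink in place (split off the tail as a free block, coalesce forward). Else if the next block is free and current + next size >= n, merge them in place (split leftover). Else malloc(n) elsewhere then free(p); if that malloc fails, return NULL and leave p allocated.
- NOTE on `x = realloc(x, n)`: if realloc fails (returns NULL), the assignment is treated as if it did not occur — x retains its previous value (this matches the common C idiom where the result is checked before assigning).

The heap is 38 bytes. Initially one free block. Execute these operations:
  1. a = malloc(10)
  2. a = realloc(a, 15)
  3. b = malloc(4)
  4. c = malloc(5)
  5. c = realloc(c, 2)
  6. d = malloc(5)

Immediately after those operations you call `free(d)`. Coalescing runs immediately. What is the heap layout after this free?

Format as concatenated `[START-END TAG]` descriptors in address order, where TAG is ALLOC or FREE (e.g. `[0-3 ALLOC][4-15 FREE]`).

Op 1: a = malloc(10) -> a = 0; heap: [0-9 ALLOC][10-37 FREE]
Op 2: a = realloc(a, 15) -> a = 0; heap: [0-14 ALLOC][15-37 FREE]
Op 3: b = malloc(4) -> b = 15; heap: [0-14 ALLOC][15-18 ALLOC][19-37 FREE]
Op 4: c = malloc(5) -> c = 19; heap: [0-14 ALLOC][15-18 ALLOC][19-23 ALLOC][24-37 FREE]
Op 5: c = realloc(c, 2) -> c = 19; heap: [0-14 ALLOC][15-18 ALLOC][19-20 ALLOC][21-37 FREE]
Op 6: d = malloc(5) -> d = 21; heap: [0-14 ALLOC][15-18 ALLOC][19-20 ALLOC][21-25 ALLOC][26-37 FREE]
free(d): d = 21 -> block [21-25 ALLOC]; mark free, coalesce with adjacent free neighbors -> [0-14 ALLOC][15-18 ALLOC][19-20 ALLOC][21-37 FREE]

Answer: [0-14 ALLOC][15-18 ALLOC][19-20 ALLOC][21-37 FREE]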